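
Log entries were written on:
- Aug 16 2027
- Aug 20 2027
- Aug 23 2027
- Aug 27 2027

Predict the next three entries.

Every event lands on a Monday or Friday (gaps cycle 4, 3, 4).
So the schedule is: every Monday and Friday.
Next Monday: Aug 30 2027.
The following Friday is Sep 3 2027.
The following Monday is Sep 6 2027.

Aug 30 2027, Sep 3 2027, Sep 6 2027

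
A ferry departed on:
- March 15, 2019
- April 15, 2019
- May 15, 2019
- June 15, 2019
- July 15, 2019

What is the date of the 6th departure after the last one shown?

Each date is the 15th; the gaps (31, 30, 31, 30) track the month lengths.
The rule is the 15th of each month.
Next: August 2019 → August 15, 2019.
September 2019: September 15, 2019.
Next: October 2019 → October 15, 2019.
November 2019: November 15, 2019.
Next: December 2019 → December 15, 2019.
Next: January 2020 → January 15, 2020.

January 15, 2020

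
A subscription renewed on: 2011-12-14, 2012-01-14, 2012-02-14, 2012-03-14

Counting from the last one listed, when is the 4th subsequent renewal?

2012-07-14

The day-of-month is always 14 (31, 31, 29 days between events).
So this recurs on the 14th of each month.
Next: April 2012 → 2012-04-14.
May 2012: 2012-05-14.
Next: June 2012 → 2012-06-14.
July 2012: 2012-07-14.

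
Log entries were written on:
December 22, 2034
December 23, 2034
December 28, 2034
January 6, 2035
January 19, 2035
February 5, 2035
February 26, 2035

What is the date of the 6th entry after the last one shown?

September 24, 2035

Intervals are 1, 5, 9, 13, 17, 21 days — an arithmetic progression with common difference 4.
Next gap: 25 days. February 26, 2035 + 25 days = March 23, 2035.
Next gap: 29 days. March 23, 2035 + 29 days = April 21, 2035.
Next gap: 33 days. April 21, 2035 + 33 days = May 24, 2035.
Next gap: 37 days. May 24, 2035 + 37 days = June 30, 2035.
Next gap: 41 days. June 30, 2035 + 41 days = August 10, 2035.
Next gap: 45 days. August 10, 2035 + 45 days = September 24, 2035.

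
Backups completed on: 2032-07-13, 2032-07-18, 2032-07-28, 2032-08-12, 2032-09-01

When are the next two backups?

Gaps: 5, 10, 15, 20 days — each gap is 5 larger than the previous one.
Next gap: 25 days. 2032-09-01 + 25 days = 2032-09-26.
Next gap: 30 days. 2032-09-26 + 30 days = 2032-10-26.

2032-09-26, 2032-10-26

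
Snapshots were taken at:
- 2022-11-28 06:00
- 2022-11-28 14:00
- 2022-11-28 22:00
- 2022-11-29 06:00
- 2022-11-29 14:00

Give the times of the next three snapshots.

Gaps: 8, 8, 8, 8 hours — each event is 8 hours after the previous one.
2022-11-29 14:00 + 8 h = 2022-11-29 22:00.
2022-11-29 22:00 + 8 h = 2022-11-30 06:00.
2022-11-30 06:00 + 8 h = 2022-11-30 14:00.

2022-11-29 22:00, 2022-11-30 06:00, 2022-11-30 14:00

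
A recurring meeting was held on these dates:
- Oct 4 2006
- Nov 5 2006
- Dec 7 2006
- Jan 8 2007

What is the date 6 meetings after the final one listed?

The spacing is 32, 32, 32 days — always 32 days.
Jan 8 2007 + 32 days = Feb 9 2007.
Feb 9 2007 + 32 days = Mar 13 2007.
Mar 13 2007 + 32 days = Apr 14 2007.
Apr 14 2007 + 32 days = May 16 2007.
May 16 2007 + 32 days = Jun 17 2007.
Jun 17 2007 + 32 days = Jul 19 2007.

Jul 19 2007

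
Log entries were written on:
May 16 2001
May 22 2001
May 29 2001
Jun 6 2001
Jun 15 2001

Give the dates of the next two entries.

Jun 25 2001, Jul 6 2001

Intervals are 6, 7, 8, 9 days — an arithmetic progression with common difference 1.
Next gap: 10 days. Jun 15 2001 + 10 days = Jun 25 2001.
Next gap: 11 days. Jun 25 2001 + 11 days = Jul 6 2001.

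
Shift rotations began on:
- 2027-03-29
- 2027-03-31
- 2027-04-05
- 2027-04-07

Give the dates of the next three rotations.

The gap pattern 2, 5, 2 repeats every 2 events.
These are the Mondays and Wednesdays of each week.
The following Monday is 2027-04-12.
The following Wednesday is 2027-04-14.
Next Monday: 2027-04-19.

2027-04-12, 2027-04-14, 2027-04-19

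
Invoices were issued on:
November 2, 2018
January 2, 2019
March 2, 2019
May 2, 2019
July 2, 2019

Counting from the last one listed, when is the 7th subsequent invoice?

Each date is the 2nd; the gaps (61, 59, 61, 61) track the month lengths.
The rule is the 2nd of every 2 months.
September 2019: September 2, 2019.
Next: November 2019 → November 2, 2019.
January 2020: January 2, 2020.
March 2020: March 2, 2020.
Next: May 2020 → May 2, 2020.
July 2020: July 2, 2020.
September 2020: September 2, 2020.

September 2, 2020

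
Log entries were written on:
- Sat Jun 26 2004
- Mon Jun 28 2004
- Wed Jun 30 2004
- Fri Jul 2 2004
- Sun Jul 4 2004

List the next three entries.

Every event comes 2 days after the last (2, 2, 2, 2).
Sun Jul 4 2004 + 2 days = Tue Jul 6 2004.
Tue Jul 6 2004 + 2 days = Thu Jul 8 2004.
Thu Jul 8 2004 + 2 days = Sat Jul 10 2004.

Tue Jul 6 2004, Thu Jul 8 2004, Sat Jul 10 2004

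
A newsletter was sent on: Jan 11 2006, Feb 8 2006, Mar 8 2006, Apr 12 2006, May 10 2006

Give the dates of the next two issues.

Gaps: 28, 28, 35, 28 days — a mix of 28 and 35. Every date is a Wednesday.
Each is the 2nd Wednesday of its month.
June 2006 — 2nd Wednesday is Jun 14 2006.
2nd Wednesday of July 2006: Jul 12 2006.

Jun 14 2006, Jul 12 2006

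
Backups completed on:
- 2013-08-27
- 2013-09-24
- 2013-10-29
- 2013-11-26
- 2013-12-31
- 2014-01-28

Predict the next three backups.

These are Tuesdays with 28, 35, 28, 35, 28-day gaps.
Each is the final Tuesday of its month — 2013-10-29 is past the 28th, so '4th Tuesday' doesn't fit.
February 2014 ends with Tuesday 2014-02-25.
Last Tuesday of March 2014: 2014-03-25.
April 2014 ends with Tuesday 2014-04-29.

2014-02-25, 2014-03-25, 2014-04-29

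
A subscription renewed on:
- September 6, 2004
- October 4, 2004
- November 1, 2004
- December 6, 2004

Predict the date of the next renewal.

All dates are Mondays, 28, 28, 35 days apart.
Specifically, the 1st Monday of each month.
January 2005 — 1st Monday is January 3, 2005.

January 3, 2005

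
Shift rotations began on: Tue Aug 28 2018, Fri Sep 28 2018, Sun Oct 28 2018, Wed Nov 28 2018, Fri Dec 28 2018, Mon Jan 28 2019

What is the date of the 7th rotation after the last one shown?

Wed Aug 28 2019

Gaps: 31, 30, 31, 30, 31 days — not constant. Every event is on the 28th of the month.
Pattern: the 28th of each month.
Next: February 2019 → Thu Feb 28 2019.
Next: March 2019 → Thu Mar 28 2019.
Next: April 2019 → Sun Apr 28 2019.
Next: May 2019 → Tue May 28 2019.
June 2019: Fri Jun 28 2019.
July 2019: Sun Jul 28 2019.
Next: August 2019 → Wed Aug 28 2019.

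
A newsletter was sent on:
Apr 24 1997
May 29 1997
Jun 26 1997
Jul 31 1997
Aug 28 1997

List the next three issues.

Sep 25 1997, Oct 30 1997, Nov 27 1997

These are Thursdays with 35, 28, 35, 28-day gaps.
Each is the final Thursday of its month — May 29 1997 is past the 28th, so '4th Thursday' doesn't fit.
September 1997 ends with Thursday Sep 25 1997.
Last Thursday of October 1997: Oct 30 1997.
Last Thursday of November 1997: Nov 27 1997.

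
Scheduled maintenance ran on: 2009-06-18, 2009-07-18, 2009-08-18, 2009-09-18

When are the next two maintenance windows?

2009-10-18, 2009-11-18

The day-of-month is always 18 (30, 31, 31 days between events).
So this recurs on the 18th of each month.
October 2009: 2009-10-18.
November 2009: 2009-11-18.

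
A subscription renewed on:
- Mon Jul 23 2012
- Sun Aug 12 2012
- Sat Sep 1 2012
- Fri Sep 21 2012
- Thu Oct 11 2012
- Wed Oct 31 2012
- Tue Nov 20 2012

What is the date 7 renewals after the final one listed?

Tue Apr 9 2013

Every event comes 20 days after the last (20, 20, 20, 20, 20, 20).
Tue Nov 20 2012 + 20 days = Mon Dec 10 2012.
Mon Dec 10 2012 + 20 days = Sun Dec 30 2012.
Sun Dec 30 2012 + 20 days = Sat Jan 19 2013.
Sat Jan 19 2013 + 20 days = Fri Feb 8 2013.
Fri Feb 8 2013 + 20 days = Thu Feb 28 2013.
Thu Feb 28 2013 + 20 days = Wed Mar 20 2013.
Wed Mar 20 2013 + 20 days = Tue Apr 9 2013.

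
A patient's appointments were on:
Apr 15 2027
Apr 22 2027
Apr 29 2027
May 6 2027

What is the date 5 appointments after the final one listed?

Jun 10 2027

Gaps between consecutive events: 7, 7, 7 days — a constant 7-day interval.
May 6 2027 + 7 days = May 13 2027.
May 13 2027 + 7 days = May 20 2027.
May 20 2027 + 7 days = May 27 2027.
May 27 2027 + 7 days = Jun 3 2027.
Jun 3 2027 + 7 days = Jun 10 2027.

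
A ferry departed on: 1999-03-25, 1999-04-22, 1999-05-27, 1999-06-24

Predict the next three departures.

1999-07-22, 1999-08-26, 1999-09-23

All dates are Thursdays, 28, 35, 28 days apart.
Specifically, the 4th Thursday of each month.
July 1999 — 4th Thursday is 1999-07-22.
4th Thursday of August 1999: 1999-08-26.
4th Thursday of September 1999: 1999-09-23.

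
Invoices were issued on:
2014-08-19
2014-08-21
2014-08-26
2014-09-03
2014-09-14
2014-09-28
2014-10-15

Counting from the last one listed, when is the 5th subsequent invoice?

2015-02-22

Gaps: 2, 5, 8, 11, 14, 17 days — each gap is 3 larger than the previous one.
Next gap: 20 days. 2014-10-15 + 20 days = 2014-11-04.
Next gap: 23 days. 2014-11-04 + 23 days = 2014-11-27.
Next gap: 26 days. 2014-11-27 + 26 days = 2014-12-23.
Next gap: 29 days. 2014-12-23 + 29 days = 2015-01-21.
Next gap: 32 days. 2015-01-21 + 32 days = 2015-02-22.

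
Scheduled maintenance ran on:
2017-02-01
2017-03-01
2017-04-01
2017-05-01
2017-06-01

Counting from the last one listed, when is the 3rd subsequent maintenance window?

2017-09-01

Gaps: 28, 31, 30, 31 days — not constant. Every event is on the 1st of the month.
Pattern: the 1st of each month.
July 2017: 2017-07-01.
August 2017: 2017-08-01.
September 2017: 2017-09-01.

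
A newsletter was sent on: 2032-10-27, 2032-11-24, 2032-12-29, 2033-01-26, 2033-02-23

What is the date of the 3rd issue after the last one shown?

Every date is a Wednesday; gaps 28, 35, 28, 28 days.
Each is the last Wednesday of its month (at least one falls on the 29th or later, ruling out '4th Wednesday').
Last Wednesday of March 2033: 2033-03-30.
Last Wednesday of April 2033: 2033-04-27.
Last Wednesday of May 2033: 2033-05-25.

2033-05-25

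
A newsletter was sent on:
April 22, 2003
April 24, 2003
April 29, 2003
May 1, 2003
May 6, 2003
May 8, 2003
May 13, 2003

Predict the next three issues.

Every event lands on a Tuesday or Thursday (gaps cycle 2, 5, 2, 5, 2, 5).
So the schedule is: every Tuesday and Thursday.
Next Thursday: May 15, 2003.
Next Tuesday: May 20, 2003.
The following Thursday is May 22, 2003.

May 15, 2003; May 20, 2003; May 22, 2003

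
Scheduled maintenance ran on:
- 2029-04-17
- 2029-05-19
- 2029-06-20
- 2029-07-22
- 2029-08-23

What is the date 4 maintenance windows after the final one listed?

2029-12-29

Every event comes 32 days after the last (32, 32, 32, 32).
2029-08-23 + 32 days = 2029-09-24.
2029-09-24 + 32 days = 2029-10-26.
2029-10-26 + 32 days = 2029-11-27.
2029-11-27 + 32 days = 2029-12-29.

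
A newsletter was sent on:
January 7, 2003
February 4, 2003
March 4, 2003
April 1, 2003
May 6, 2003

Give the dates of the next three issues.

June 3, 2003; July 1, 2003; August 5, 2003

All dates are Tuesdays, 28, 28, 28, 35 days apart.
Specifically, the 1st Tuesday of each month.
June 2003 — 1st Tuesday is June 3, 2003.
1st Tuesday of July 2003: July 1, 2003.
August 2003 — 1st Tuesday is August 5, 2003.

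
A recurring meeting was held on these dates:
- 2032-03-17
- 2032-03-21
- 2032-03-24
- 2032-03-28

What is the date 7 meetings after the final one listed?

Gaps: 4, 3, 4 days — not constant, but cyclic with period 2.
The events fall on every Wednesday and Sunday.
Next Wednesday: 2032-03-31.
Next Sunday: 2032-04-04.
The following Wednesday is 2032-04-07.
Next Sunday: 2032-04-11.
Next Wednesday: 2032-04-14.
Next Sunday: 2032-04-18.
Next Wednesday: 2032-04-21.

2032-04-21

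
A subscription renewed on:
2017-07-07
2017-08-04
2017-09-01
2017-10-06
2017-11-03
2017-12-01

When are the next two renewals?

2018-01-05, 2018-02-02

These are Fridays at 28- or 35-day spacing (28, 28, 35, 28, 28).
The pattern: 1st Friday of the month.
January 2018 — 1st Friday is 2018-01-05.
1st Friday of February 2018: 2018-02-02.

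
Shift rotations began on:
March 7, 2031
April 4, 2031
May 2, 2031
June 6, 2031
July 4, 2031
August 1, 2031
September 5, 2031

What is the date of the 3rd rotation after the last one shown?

Gaps: 28, 28, 35, 28, 28, 35 days — a mix of 28 and 35. Every date is a Friday.
Each is the 1st Friday of its month.
October 2031 — 1st Friday is October 3, 2031.
November 2031 — 1st Friday is November 7, 2031.
December 2031 — 1st Friday is December 5, 2031.

December 5, 2031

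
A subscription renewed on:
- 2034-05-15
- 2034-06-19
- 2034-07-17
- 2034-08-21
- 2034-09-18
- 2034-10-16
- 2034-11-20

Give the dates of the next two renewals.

2034-12-18, 2035-01-15

These are Mondays at 28- or 35-day spacing (35, 28, 35, 28, 28, 35).
The pattern: 3rd Monday of the month.
December 2034 — 3rd Monday is 2034-12-18.
3rd Monday of January 2035: 2035-01-15.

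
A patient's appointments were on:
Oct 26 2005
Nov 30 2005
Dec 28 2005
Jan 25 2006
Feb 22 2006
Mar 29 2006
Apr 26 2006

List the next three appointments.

May 31 2006, Jun 28 2006, Jul 26 2006

Every date is a Wednesday; gaps 35, 28, 28, 28, 35, 28 days.
Each is the last Wednesday of its month (at least one falls on the 29th or later, ruling out '4th Wednesday').
May 2006 ends with Wednesday May 31 2006.
June 2006 ends with Wednesday Jun 28 2006.
Last Wednesday of July 2006: Jul 26 2006.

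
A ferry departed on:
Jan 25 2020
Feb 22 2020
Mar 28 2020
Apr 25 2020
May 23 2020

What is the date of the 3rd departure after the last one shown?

Aug 22 2020

Gaps: 28, 35, 28, 28 days — a mix of 28 and 35. Every date is a Saturday.
Each is the 4th Saturday of its month.
June 2020 — 4th Saturday is Jun 27 2020.
July 2020 — 4th Saturday is Jul 25 2020.
August 2020 — 4th Saturday is Aug 22 2020.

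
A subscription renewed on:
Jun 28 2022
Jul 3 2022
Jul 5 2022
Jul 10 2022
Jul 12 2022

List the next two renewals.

Jul 17 2022, Jul 19 2022

The gap pattern 5, 2, 5, 2 repeats every 2 events.
These are the Tuesdays and Sundays of each week.
The following Sunday is Jul 17 2022.
Next Tuesday: Jul 19 2022.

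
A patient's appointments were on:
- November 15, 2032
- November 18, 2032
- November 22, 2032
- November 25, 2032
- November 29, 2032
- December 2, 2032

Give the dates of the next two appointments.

December 6, 2032; December 9, 2032

Gaps: 3, 4, 3, 4, 3 days — not constant, but cyclic with period 2.
The events fall on every Monday and Thursday.
Next Monday: December 6, 2032.
Next Thursday: December 9, 2032.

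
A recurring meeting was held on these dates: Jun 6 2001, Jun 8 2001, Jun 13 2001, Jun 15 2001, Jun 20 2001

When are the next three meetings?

Every event lands on a Wednesday or Friday (gaps cycle 2, 5, 2, 5).
So the schedule is: every Wednesday and Friday.
Next Friday: Jun 22 2001.
Next Wednesday: Jun 27 2001.
The following Friday is Jun 29 2001.

Jun 22 2001, Jun 27 2001, Jun 29 2001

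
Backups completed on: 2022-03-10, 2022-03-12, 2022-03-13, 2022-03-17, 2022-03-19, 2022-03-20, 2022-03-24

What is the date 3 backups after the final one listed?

Every event lands on a Thursday or Saturday or Sunday (gaps cycle 2, 1, 4, 2, 1, 4).
So the schedule is: every Thursday, Saturday and Sunday.
Next Saturday: 2022-03-26.
The following Sunday is 2022-03-27.
Next Thursday: 2022-03-31.

2022-03-31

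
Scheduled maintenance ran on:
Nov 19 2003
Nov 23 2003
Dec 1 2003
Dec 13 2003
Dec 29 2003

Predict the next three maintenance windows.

Intervals are 4, 8, 12, 16 days — an arithmetic progression with common difference 4.
Next gap: 20 days. Dec 29 2003 + 20 days = Jan 18 2004.
Next gap: 24 days. Jan 18 2004 + 24 days = Feb 11 2004.
Next gap: 28 days. Feb 11 2004 + 28 days = Mar 10 2004.

Jan 18 2004, Feb 11 2004, Mar 10 2004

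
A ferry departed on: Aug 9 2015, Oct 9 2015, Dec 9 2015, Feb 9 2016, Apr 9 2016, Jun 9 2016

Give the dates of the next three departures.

Aug 9 2016, Oct 9 2016, Dec 9 2016

The day-of-month is always 9 (61, 61, 62, 60, 61 days between events).
So this recurs on the 9th of every 2 months.
August 2016: Aug 9 2016.
October 2016: Oct 9 2016.
Next: December 2016 → Dec 9 2016.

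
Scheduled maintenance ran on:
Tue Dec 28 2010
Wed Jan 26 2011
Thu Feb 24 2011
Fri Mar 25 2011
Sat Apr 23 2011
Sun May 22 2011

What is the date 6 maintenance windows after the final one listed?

Sat Nov 12 2011

Every event comes 29 days after the last (29, 29, 29, 29, 29).
Sun May 22 2011 + 29 days = Mon Jun 20 2011.
Mon Jun 20 2011 + 29 days = Tue Jul 19 2011.
Tue Jul 19 2011 + 29 days = Wed Aug 17 2011.
Wed Aug 17 2011 + 29 days = Thu Sep 15 2011.
Thu Sep 15 2011 + 29 days = Fri Oct 14 2011.
Fri Oct 14 2011 + 29 days = Sat Nov 12 2011.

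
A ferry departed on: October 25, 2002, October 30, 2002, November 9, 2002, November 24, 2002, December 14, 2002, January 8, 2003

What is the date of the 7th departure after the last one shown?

November 19, 2003

Intervals are 5, 10, 15, 20, 25 days — an arithmetic progression with common difference 5.
Next gap: 30 days. January 8, 2003 + 30 days = February 7, 2003.
Next gap: 35 days. February 7, 2003 + 35 days = March 14, 2003.
Next gap: 40 days. March 14, 2003 + 40 days = April 23, 2003.
Next gap: 45 days. April 23, 2003 + 45 days = June 7, 2003.
Next gap: 50 days. June 7, 2003 + 50 days = July 27, 2003.
Next gap: 55 days. July 27, 2003 + 55 days = September 20, 2003.
Next gap: 60 days. September 20, 2003 + 60 days = November 19, 2003.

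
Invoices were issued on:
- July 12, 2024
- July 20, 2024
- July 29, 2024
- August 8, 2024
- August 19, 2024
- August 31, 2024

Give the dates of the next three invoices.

September 13, 2024; September 27, 2024; October 12, 2024

Gaps: 8, 9, 10, 11, 12 days — each gap is 1 larger than the previous one.
Next gap: 13 days. August 31, 2024 + 13 days = September 13, 2024.
Next gap: 14 days. September 13, 2024 + 14 days = September 27, 2024.
Next gap: 15 days. September 27, 2024 + 15 days = October 12, 2024.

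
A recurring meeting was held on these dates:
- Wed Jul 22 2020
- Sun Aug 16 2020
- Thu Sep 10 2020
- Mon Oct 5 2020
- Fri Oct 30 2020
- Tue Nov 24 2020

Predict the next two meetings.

The spacing is 25, 25, 25, 25, 25 days — always 25 days.
Tue Nov 24 2020 + 25 days = Sat Dec 19 2020.
Sat Dec 19 2020 + 25 days = Wed Jan 13 2021.

Sat Dec 19 2020, Wed Jan 13 2021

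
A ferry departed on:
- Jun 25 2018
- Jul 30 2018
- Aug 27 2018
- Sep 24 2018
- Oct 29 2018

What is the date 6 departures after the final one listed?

Every date is a Monday; gaps 35, 28, 28, 35 days.
Each is the last Monday of its month (at least one falls on the 29th or later, ruling out '4th Monday').
Last Monday of November 2018: Nov 26 2018.
December 2018 ends with Monday Dec 31 2018.
Last Monday of January 2019: Jan 28 2019.
Last Monday of February 2019: Feb 25 2019.
March 2019 ends with Monday Mar 25 2019.
Last Monday of April 2019: Apr 29 2019.

Apr 29 2019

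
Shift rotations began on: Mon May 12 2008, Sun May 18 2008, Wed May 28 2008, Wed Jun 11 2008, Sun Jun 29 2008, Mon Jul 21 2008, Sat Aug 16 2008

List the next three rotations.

Mon Sep 15 2008, Sun Oct 19 2008, Wed Nov 26 2008

Gaps: 6, 10, 14, 18, 22, 26 days — each gap is 4 larger than the previous one.
Next gap: 30 days. Sat Aug 16 2008 + 30 days = Mon Sep 15 2008.
Next gap: 34 days. Mon Sep 15 2008 + 34 days = Sun Oct 19 2008.
Next gap: 38 days. Sun Oct 19 2008 + 38 days = Wed Nov 26 2008.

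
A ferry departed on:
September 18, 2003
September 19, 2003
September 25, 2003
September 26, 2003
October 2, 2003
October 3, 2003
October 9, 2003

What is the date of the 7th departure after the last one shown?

Gaps: 1, 6, 1, 6, 1, 6 days — not constant, but cyclic with period 2.
The events fall on every Thursday and Friday.
Next Friday: October 10, 2003.
Next Thursday: October 16, 2003.
Next Friday: October 17, 2003.
Next Thursday: October 23, 2003.
Next Friday: October 24, 2003.
The following Thursday is October 30, 2003.
Next Friday: October 31, 2003.

October 31, 2003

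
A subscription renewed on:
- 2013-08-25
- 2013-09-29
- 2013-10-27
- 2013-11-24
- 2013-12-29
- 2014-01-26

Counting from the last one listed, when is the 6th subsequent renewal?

Every date is a Sunday; gaps 35, 28, 28, 35, 28 days.
Each is the last Sunday of its month (at least one falls on the 29th or later, ruling out '4th Sunday').
February 2014 ends with Sunday 2014-02-23.
March 2014 ends with Sunday 2014-03-30.
April 2014 ends with Sunday 2014-04-27.
May 2014 ends with Sunday 2014-05-25.
June 2014 ends with Sunday 2014-06-29.
Last Sunday of July 2014: 2014-07-27.

2014-07-27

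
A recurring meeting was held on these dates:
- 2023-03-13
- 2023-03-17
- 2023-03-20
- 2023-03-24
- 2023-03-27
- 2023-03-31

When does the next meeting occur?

2023-04-03

Gaps: 4, 3, 4, 3, 4 days — not constant, but cyclic with period 2.
The events fall on every Monday and Friday.
The following Monday is 2023-04-03.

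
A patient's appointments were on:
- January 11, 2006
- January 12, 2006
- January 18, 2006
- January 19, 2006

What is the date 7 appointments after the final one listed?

February 15, 2006

Every event lands on a Wednesday or Thursday (gaps cycle 1, 6, 1).
So the schedule is: every Wednesday and Thursday.
The following Wednesday is January 25, 2006.
Next Thursday: January 26, 2006.
Next Wednesday: February 1, 2006.
The following Thursday is February 2, 2006.
The following Wednesday is February 8, 2006.
The following Thursday is February 9, 2006.
The following Wednesday is February 15, 2006.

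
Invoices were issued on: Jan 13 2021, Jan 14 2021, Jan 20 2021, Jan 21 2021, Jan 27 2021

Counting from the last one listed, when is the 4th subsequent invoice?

Gaps: 1, 6, 1, 6 days — not constant, but cyclic with period 2.
The events fall on every Wednesday and Thursday.
The following Thursday is Jan 28 2021.
The following Wednesday is Feb 3 2021.
The following Thursday is Feb 4 2021.
The following Wednesday is Feb 10 2021.

Feb 10 2021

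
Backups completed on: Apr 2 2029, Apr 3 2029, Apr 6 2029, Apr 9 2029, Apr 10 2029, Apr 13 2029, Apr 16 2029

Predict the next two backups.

Every event lands on a Monday or Tuesday or Friday (gaps cycle 1, 3, 3, 1, 3, 3).
So the schedule is: every Monday, Tuesday and Friday.
The following Tuesday is Apr 17 2029.
Next Friday: Apr 20 2029.

Apr 17 2029, Apr 20 2029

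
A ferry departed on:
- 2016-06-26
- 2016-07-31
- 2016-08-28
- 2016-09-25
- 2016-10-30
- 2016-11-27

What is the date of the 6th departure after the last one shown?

2017-05-28

Every date is a Sunday; gaps 35, 28, 28, 35, 28 days.
Each is the last Sunday of its month (at least one falls on the 29th or later, ruling out '4th Sunday').
Last Sunday of December 2016: 2016-12-25.
January 2017 ends with Sunday 2017-01-29.
Last Sunday of February 2017: 2017-02-26.
March 2017 ends with Sunday 2017-03-26.
Last Sunday of April 2017: 2017-04-30.
May 2017 ends with Sunday 2017-05-28.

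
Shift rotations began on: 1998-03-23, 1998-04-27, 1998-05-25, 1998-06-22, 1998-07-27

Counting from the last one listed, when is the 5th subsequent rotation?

1998-12-28

Gaps: 35, 28, 28, 35 days — a mix of 28 and 35. Every date is a Monday.
Each is the 4th Monday of its month.
4th Monday of August 1998: 1998-08-24.
4th Monday of September 1998: 1998-09-28.
4th Monday of October 1998: 1998-10-26.
4th Monday of November 1998: 1998-11-23.
4th Monday of December 1998: 1998-12-28.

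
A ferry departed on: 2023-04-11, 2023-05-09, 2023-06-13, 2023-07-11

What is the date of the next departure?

2023-08-08

These are Tuesdays at 28- or 35-day spacing (28, 35, 28).
The pattern: 2nd Tuesday of the month.
2nd Tuesday of August 2023: 2023-08-08.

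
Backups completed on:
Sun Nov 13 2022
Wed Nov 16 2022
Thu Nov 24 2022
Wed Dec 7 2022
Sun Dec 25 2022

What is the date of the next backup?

The spacing grows by 5 each time: 3, 8, 13, 18 days.
Next gap: 23 days. Sun Dec 25 2022 + 23 days = Tue Jan 17 2023.

Tue Jan 17 2023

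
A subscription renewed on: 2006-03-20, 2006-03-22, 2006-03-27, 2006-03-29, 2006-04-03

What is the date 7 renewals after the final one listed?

Every event lands on a Monday or Wednesday (gaps cycle 2, 5, 2, 5).
So the schedule is: every Monday and Wednesday.
Next Wednesday: 2006-04-05.
Next Monday: 2006-04-10.
Next Wednesday: 2006-04-12.
The following Monday is 2006-04-17.
Next Wednesday: 2006-04-19.
Next Monday: 2006-04-24.
The following Wednesday is 2006-04-26.

2006-04-26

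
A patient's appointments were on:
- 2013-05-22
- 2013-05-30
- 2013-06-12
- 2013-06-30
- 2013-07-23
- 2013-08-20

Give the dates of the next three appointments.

2013-09-22, 2013-10-30, 2013-12-12

Intervals are 8, 13, 18, 23, 28 days — an arithmetic progression with common difference 5.
Next gap: 33 days. 2013-08-20 + 33 days = 2013-09-22.
Next gap: 38 days. 2013-09-22 + 38 days = 2013-10-30.
Next gap: 43 days. 2013-10-30 + 43 days = 2013-12-12.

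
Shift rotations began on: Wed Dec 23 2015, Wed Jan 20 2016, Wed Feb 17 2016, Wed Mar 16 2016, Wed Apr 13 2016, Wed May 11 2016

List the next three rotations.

Gaps between consecutive events: 28, 28, 28, 28, 28 days — a constant 28-day interval.
Wed May 11 2016 + 28 days = Wed Jun 8 2016.
Wed Jun 8 2016 + 28 days = Wed Jul 6 2016.
Wed Jul 6 2016 + 28 days = Wed Aug 3 2016.

Wed Jun 8 2016, Wed Jul 6 2016, Wed Aug 3 2016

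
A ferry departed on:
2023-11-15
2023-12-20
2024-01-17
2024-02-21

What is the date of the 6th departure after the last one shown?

2024-08-21

All dates are Wednesdays, 35, 28, 35 days apart.
Specifically, the 3rd Wednesday of each month.
3rd Wednesday of March 2024: 2024-03-20.
3rd Wednesday of April 2024: 2024-04-17.
May 2024 — 3rd Wednesday is 2024-05-15.
3rd Wednesday of June 2024: 2024-06-19.
July 2024 — 3rd Wednesday is 2024-07-17.
3rd Wednesday of August 2024: 2024-08-21.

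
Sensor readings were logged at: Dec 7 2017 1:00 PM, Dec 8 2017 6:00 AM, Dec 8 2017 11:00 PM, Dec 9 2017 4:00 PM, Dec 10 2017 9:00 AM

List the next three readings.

Spacing: 17, 17, 17, 17 h — constant 17 h.
Dec 10 2017 9:00 AM + 17 h = Dec 11 2017 2:00 AM.
Dec 11 2017 2:00 AM + 17 h = Dec 11 2017 7:00 PM.
Dec 11 2017 7:00 PM + 17 h = Dec 12 2017 12:00 PM.

Dec 11 2017 2:00 AM, Dec 11 2017 7:00 PM, Dec 12 2017 12:00 PM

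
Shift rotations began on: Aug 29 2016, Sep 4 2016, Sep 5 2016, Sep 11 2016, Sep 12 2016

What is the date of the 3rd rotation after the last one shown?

Sep 25 2016

Every event lands on a Monday or Sunday (gaps cycle 6, 1, 6, 1).
So the schedule is: every Monday and Sunday.
The following Sunday is Sep 18 2016.
Next Monday: Sep 19 2016.
The following Sunday is Sep 25 2016.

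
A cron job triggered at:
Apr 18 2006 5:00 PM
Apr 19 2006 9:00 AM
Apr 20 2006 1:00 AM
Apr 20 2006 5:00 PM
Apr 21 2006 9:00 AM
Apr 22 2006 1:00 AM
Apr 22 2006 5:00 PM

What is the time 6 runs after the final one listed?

Gaps: 16, 16, 16, 16, 16, 16 hours — each event is 16 hours after the previous one.
Apr 22 2006 5:00 PM + 16 h = Apr 23 2006 9:00 AM.
Apr 23 2006 9:00 AM + 16 h = Apr 24 2006 1:00 AM.
Apr 24 2006 1:00 AM + 16 h = Apr 24 2006 5:00 PM.
Apr 24 2006 5:00 PM + 16 h = Apr 25 2006 9:00 AM.
Apr 25 2006 9:00 AM + 16 h = Apr 26 2006 1:00 AM.
Apr 26 2006 1:00 AM + 16 h = Apr 26 2006 5:00 PM.

Apr 26 2006 5:00 PM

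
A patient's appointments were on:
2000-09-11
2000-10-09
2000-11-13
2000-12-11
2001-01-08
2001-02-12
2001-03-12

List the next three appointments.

2001-04-09, 2001-05-14, 2001-06-11

These are Mondays at 28- or 35-day spacing (28, 35, 28, 28, 35, 28).
The pattern: 2nd Monday of the month.
April 2001 — 2nd Monday is 2001-04-09.
2nd Monday of May 2001: 2001-05-14.
2nd Monday of June 2001: 2001-06-11.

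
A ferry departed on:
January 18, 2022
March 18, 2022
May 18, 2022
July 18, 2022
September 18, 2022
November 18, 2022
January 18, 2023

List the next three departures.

March 18, 2023; May 18, 2023; July 18, 2023

The day-of-month is always 18 (59, 61, 61, 62, 61, 61 days between events).
So this recurs on the 18th of every 2 months.
March 2023: March 18, 2023.
Next: May 2023 → May 18, 2023.
July 2023: July 18, 2023.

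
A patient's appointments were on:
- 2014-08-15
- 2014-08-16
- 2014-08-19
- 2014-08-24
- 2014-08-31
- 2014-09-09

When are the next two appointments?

Gaps: 1, 3, 5, 7, 9 days — each gap is 2 larger than the previous one.
Next gap: 11 days. 2014-09-09 + 11 days = 2014-09-20.
Next gap: 13 days. 2014-09-20 + 13 days = 2014-10-03.

2014-09-20, 2014-10-03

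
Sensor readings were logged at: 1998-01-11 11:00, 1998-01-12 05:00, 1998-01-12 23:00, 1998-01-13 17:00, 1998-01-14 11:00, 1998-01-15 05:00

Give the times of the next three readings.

1998-01-15 23:00, 1998-01-16 17:00, 1998-01-17 11:00

Spacing: 18, 18, 18, 18, 18 h — constant 18 h.
1998-01-15 05:00 + 18 h = 1998-01-15 23:00.
1998-01-15 23:00 + 18 h = 1998-01-16 17:00.
1998-01-16 17:00 + 18 h = 1998-01-17 11:00.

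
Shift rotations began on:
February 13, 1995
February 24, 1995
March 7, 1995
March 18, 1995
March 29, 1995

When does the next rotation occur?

April 9, 1995

The spacing is 11, 11, 11, 11 days — always 11 days.
March 29, 1995 + 11 days = April 9, 1995.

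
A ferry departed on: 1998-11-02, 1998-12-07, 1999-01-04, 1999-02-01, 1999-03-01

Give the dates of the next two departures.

1999-04-05, 1999-05-03

These are Mondays at 28- or 35-day spacing (35, 28, 28, 28).
The pattern: 1st Monday of the month.
April 1999 — 1st Monday is 1999-04-05.
1st Monday of May 1999: 1999-05-03.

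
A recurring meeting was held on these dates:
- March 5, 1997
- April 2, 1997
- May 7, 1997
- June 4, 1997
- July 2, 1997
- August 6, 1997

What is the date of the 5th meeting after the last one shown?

Gaps: 28, 35, 28, 28, 35 days — a mix of 28 and 35. Every date is a Wednesday.
Each is the 1st Wednesday of its month.
1st Wednesday of September 1997: September 3, 1997.
1st Wednesday of October 1997: October 1, 1997.
November 1997 — 1st Wednesday is November 5, 1997.
1st Wednesday of December 1997: December 3, 1997.
January 1998 — 1st Wednesday is January 7, 1998.

January 7, 1998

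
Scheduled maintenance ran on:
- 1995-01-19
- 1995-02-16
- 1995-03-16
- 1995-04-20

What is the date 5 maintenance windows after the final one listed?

1995-09-21

Gaps: 28, 28, 35 days — a mix of 28 and 35. Every date is a Thursday.
Each is the 3rd Thursday of its month.
3rd Thursday of May 1995: 1995-05-18.
3rd Thursday of June 1995: 1995-06-15.
July 1995 — 3rd Thursday is 1995-07-20.
August 1995 — 3rd Thursday is 1995-08-17.
September 1995 — 3rd Thursday is 1995-09-21.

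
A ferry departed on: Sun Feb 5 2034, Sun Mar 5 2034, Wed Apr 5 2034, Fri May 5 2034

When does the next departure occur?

Mon Jun 5 2034

Gaps: 28, 31, 30 days — not constant. Every event is on the 5th of the month.
Pattern: the 5th of each month.
Next: June 2034 → Mon Jun 5 2034.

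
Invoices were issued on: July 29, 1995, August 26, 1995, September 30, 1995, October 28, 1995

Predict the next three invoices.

All Saturdays; the gaps (28, 35, 28) vary with month length.
This is the last Saturday of each month.
November 1995 ends with Saturday November 25, 1995.
December 1995 ends with Saturday December 30, 1995.
Last Saturday of January 1996: January 27, 1996.

November 25, 1995; December 30, 1995; January 27, 1996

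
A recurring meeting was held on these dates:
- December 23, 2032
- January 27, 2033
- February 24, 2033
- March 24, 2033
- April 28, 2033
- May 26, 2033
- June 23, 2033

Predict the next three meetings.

July 28, 2033; August 25, 2033; September 22, 2033

Gaps: 35, 28, 28, 35, 28, 28 days — a mix of 28 and 35. Every date is a Thursday.
Each is the 4th Thursday of its month.
July 2033 — 4th Thursday is July 28, 2033.
4th Thursday of August 2033: August 25, 2033.
4th Thursday of September 2033: September 22, 2033.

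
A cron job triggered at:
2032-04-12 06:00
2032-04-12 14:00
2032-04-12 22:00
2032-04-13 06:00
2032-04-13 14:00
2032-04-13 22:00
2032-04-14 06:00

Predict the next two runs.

2032-04-14 14:00, 2032-04-14 22:00

The interval is a steady 8 hours (8, 8, 8, 8, 8, 8).
2032-04-14 06:00 + 8 h = 2032-04-14 14:00.
2032-04-14 14:00 + 8 h = 2032-04-14 22:00.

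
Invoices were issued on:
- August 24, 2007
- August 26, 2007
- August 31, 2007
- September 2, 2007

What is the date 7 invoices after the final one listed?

September 28, 2007

The gap pattern 2, 5, 2 repeats every 2 events.
These are the Fridays and Sundays of each week.
The following Friday is September 7, 2007.
The following Sunday is September 9, 2007.
Next Friday: September 14, 2007.
The following Sunday is September 16, 2007.
The following Friday is September 21, 2007.
Next Sunday: September 23, 2007.
The following Friday is September 28, 2007.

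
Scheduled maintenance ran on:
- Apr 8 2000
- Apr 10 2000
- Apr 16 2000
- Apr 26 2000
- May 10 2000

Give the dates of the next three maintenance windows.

May 28 2000, Jun 19 2000, Jul 15 2000

The spacing grows by 4 each time: 2, 6, 10, 14 days.
Next gap: 18 days. May 10 2000 + 18 days = May 28 2000.
Next gap: 22 days. May 28 2000 + 22 days = Jun 19 2000.
Next gap: 26 days. Jun 19 2000 + 26 days = Jul 15 2000.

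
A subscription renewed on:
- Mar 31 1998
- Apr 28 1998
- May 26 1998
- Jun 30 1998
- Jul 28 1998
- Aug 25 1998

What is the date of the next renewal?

Sep 29 1998

All Tuesdays; the gaps (28, 28, 35, 28, 28) vary with month length.
This is the last Tuesday of each month.
September 1998 ends with Tuesday Sep 29 1998.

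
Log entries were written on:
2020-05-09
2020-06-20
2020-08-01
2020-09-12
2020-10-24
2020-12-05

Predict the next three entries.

The spacing is 42, 42, 42, 42, 42 days — always 42 days.
2020-12-05 + 42 days = 2021-01-16.
2021-01-16 + 42 days = 2021-02-27.
2021-02-27 + 42 days = 2021-04-10.

2021-01-16, 2021-02-27, 2021-04-10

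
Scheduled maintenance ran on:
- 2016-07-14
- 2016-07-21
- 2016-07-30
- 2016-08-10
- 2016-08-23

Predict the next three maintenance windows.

2016-09-07, 2016-09-24, 2016-10-13

The spacing grows by 2 each time: 7, 9, 11, 13 days.
Next gap: 15 days. 2016-08-23 + 15 days = 2016-09-07.
Next gap: 17 days. 2016-09-07 + 17 days = 2016-09-24.
Next gap: 19 days. 2016-09-24 + 19 days = 2016-10-13.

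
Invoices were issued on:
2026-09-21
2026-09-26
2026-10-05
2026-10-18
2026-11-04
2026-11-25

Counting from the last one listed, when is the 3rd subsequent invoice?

2027-02-20

The spacing grows by 4 each time: 5, 9, 13, 17, 21 days.
Next gap: 25 days. 2026-11-25 + 25 days = 2026-12-20.
Next gap: 29 days. 2026-12-20 + 29 days = 2027-01-18.
Next gap: 33 days. 2027-01-18 + 33 days = 2027-02-20.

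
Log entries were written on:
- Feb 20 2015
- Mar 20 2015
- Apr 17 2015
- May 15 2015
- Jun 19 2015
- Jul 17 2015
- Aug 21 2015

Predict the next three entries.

Sep 18 2015, Oct 16 2015, Nov 20 2015

These are Fridays at 28- or 35-day spacing (28, 28, 28, 35, 28, 35).
The pattern: 3rd Friday of the month.
3rd Friday of September 2015: Sep 18 2015.
October 2015 — 3rd Friday is Oct 16 2015.
November 2015 — 3rd Friday is Nov 20 2015.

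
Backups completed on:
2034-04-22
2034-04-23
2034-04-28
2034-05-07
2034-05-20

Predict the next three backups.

Gaps: 1, 5, 9, 13 days — each gap is 4 larger than the previous one.
Next gap: 17 days. 2034-05-20 + 17 days = 2034-06-06.
Next gap: 21 days. 2034-06-06 + 21 days = 2034-06-27.
Next gap: 25 days. 2034-06-27 + 25 days = 2034-07-22.

2034-06-06, 2034-06-27, 2034-07-22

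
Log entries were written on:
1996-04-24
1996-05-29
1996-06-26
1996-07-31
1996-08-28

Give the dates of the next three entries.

1996-09-25, 1996-10-30, 1996-11-27

Every date is a Wednesday; gaps 35, 28, 35, 28 days.
Each is the last Wednesday of its month (at least one falls on the 29th or later, ruling out '4th Wednesday').
Last Wednesday of September 1996: 1996-09-25.
October 1996 ends with Wednesday 1996-10-30.
November 1996 ends with Wednesday 1996-11-27.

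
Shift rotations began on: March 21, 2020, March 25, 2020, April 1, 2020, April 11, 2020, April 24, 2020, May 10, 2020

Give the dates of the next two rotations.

May 29, 2020; June 20, 2020

Intervals are 4, 7, 10, 13, 16 days — an arithmetic progression with common difference 3.
Next gap: 19 days. May 10, 2020 + 19 days = May 29, 2020.
Next gap: 22 days. May 29, 2020 + 22 days = June 20, 2020.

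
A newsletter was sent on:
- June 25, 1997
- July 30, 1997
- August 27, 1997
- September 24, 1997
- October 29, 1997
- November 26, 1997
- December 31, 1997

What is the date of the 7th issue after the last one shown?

These are Wednesdays with 35, 28, 28, 35, 28, 35-day gaps.
Each is the final Wednesday of its month — July 30, 1997 is past the 28th, so '4th Wednesday' doesn't fit.
January 1998 ends with Wednesday January 28, 1998.
Last Wednesday of February 1998: February 25, 1998.
Last Wednesday of March 1998: March 25, 1998.
Last Wednesday of April 1998: April 29, 1998.
Last Wednesday of May 1998: May 27, 1998.
Last Wednesday of June 1998: June 24, 1998.
July 1998 ends with Wednesday July 29, 1998.

July 29, 1998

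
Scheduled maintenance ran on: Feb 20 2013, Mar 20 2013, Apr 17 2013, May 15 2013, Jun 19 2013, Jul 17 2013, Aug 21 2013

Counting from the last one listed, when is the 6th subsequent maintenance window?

All dates are Wednesdays, 28, 28, 28, 35, 28, 35 days apart.
Specifically, the 3rd Wednesday of each month.
3rd Wednesday of September 2013: Sep 18 2013.
October 2013 — 3rd Wednesday is Oct 16 2013.
November 2013 — 3rd Wednesday is Nov 20 2013.
December 2013 — 3rd Wednesday is Dec 18 2013.
January 2014 — 3rd Wednesday is Jan 15 2014.
February 2014 — 3rd Wednesday is Feb 19 2014.

Feb 19 2014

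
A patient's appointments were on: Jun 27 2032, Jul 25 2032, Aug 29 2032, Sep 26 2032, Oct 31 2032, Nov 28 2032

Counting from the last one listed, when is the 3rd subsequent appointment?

Feb 27 2033

These are Sundays with 28, 35, 28, 35, 28-day gaps.
Each is the final Sunday of its month — Aug 29 2032 is past the 28th, so '4th Sunday' doesn't fit.
December 2032 ends with Sunday Dec 26 2032.
Last Sunday of January 2033: Jan 30 2033.
Last Sunday of February 2033: Feb 27 2033.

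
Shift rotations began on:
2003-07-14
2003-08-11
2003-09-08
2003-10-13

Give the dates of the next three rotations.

Gaps: 28, 28, 35 days — a mix of 28 and 35. Every date is a Monday.
Each is the 2nd Monday of its month.
November 2003 — 2nd Monday is 2003-11-10.
2nd Monday of December 2003: 2003-12-08.
2nd Monday of January 2004: 2004-01-12.

2003-11-10, 2003-12-08, 2004-01-12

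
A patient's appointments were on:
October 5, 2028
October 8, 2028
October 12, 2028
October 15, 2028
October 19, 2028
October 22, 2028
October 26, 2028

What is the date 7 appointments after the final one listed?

November 19, 2028

Gaps: 3, 4, 3, 4, 3, 4 days — not constant, but cyclic with period 2.
The events fall on every Thursday and Sunday.
The following Sunday is October 29, 2028.
Next Thursday: November 2, 2028.
Next Sunday: November 5, 2028.
Next Thursday: November 9, 2028.
The following Sunday is November 12, 2028.
Next Thursday: November 16, 2028.
The following Sunday is November 19, 2028.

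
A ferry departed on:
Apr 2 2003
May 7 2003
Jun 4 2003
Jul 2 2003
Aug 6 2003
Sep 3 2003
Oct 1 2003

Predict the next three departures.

Nov 5 2003, Dec 3 2003, Jan 7 2004

All dates are Wednesdays, 35, 28, 28, 35, 28, 28 days apart.
Specifically, the 1st Wednesday of each month.
1st Wednesday of November 2003: Nov 5 2003.
December 2003 — 1st Wednesday is Dec 3 2003.
1st Wednesday of January 2004: Jan 7 2004.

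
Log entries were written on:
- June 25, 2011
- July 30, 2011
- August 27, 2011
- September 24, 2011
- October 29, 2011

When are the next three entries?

These are Saturdays with 35, 28, 28, 35-day gaps.
Each is the final Saturday of its month — July 30, 2011 is past the 28th, so '4th Saturday' doesn't fit.
November 2011 ends with Saturday November 26, 2011.
December 2011 ends with Saturday December 31, 2011.
Last Saturday of January 2012: January 28, 2012.

November 26, 2011; December 31, 2011; January 28, 2012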